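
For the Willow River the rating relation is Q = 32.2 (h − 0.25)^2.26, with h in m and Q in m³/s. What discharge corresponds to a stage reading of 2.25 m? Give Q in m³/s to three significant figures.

154 m³/s

Q = 32.2 × (2.25 − 0.25)^2.26 = 32.2 × 2^2.26 = 154.2 m³/s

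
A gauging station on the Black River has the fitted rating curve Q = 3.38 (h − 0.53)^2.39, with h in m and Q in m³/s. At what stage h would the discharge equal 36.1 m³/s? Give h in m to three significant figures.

h − h₀ = (Q/C)^(1/b) = (36.1/3.38)^(1/2.39) = 2.694 m
h = 0.53 + 2.694 = 3.224 m

3.22 m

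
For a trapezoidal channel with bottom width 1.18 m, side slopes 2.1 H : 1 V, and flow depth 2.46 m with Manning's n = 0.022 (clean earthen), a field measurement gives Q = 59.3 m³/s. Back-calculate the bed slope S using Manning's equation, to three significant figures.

A = (b + z·y)·y = (1.18 + 2.1×2.46)×2.46 = 15.61 m²
P = b + 2y√(1+z²) = 1.18 + 2×2.46×√(1+2.1²) = 12.62 m
R = A/P = 15.61/12.62 = 1.237 m
S = (Q·n / (1·A·R^(2/3)))² = (59.3×0.022 / (1×15.61×1.152))² = 0.005261

0.00526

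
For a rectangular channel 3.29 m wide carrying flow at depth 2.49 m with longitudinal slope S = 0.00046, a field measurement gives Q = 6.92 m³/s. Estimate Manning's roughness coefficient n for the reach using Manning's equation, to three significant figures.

A = b·y = 3.29 × 2.49 = 8.192 m²
P = b + 2y = 3.29 + 2×2.49 = 8.270 m
R = A/P = 8.192/8.270 = 0.9906 m
n = (1/Q)·A·R^(2/3)·S^(1/2) = (1/6.92) × 8.192 × 0.9937 × 0.02145 = 0.02523

0.0252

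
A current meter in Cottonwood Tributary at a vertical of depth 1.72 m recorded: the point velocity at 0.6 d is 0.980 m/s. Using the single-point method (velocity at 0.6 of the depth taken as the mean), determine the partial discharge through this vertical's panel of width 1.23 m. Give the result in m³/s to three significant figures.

2.07 m³/s

v̄ = v₀.₆ = 0.980 m/s
q = v̄ × d × w = 0.9800 × 1.72 × 1.23 = 2.073 m³/s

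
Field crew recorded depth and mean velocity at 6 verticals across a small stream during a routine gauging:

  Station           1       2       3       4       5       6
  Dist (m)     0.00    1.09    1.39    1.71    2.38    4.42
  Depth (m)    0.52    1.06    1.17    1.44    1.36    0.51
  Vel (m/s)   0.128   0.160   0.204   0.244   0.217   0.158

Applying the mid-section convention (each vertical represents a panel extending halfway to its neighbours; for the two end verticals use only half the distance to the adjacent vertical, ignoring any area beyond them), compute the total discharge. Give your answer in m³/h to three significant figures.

3180 m³/h

w_1 = (1.09 − 0.00)/2 = 0.545 m; q_1 = 0.128 × 0.52 × 0.545 = 0.03628 m³/s
w_2 = (1.39 − 0.00)/2 = 0.695 m; q_2 = 0.160 × 1.06 × 0.695 = 0.1179 m³/s
w_3 = (1.71 − 1.09)/2 = 0.31 m; q_3 = 0.204 × 1.17 × 0.31 = 0.07399 m³/s
w_4 = (2.38 − 1.39)/2 = 0.495 m; q_4 = 0.244 × 1.44 × 0.495 = 0.1739 m³/s
w_5 = (4.42 − 1.71)/2 = 1.355 m; q_5 = 0.217 × 1.36 × 1.355 = 0.3999 m³/s
w_6 = (4.42 − 2.38)/2 = 1.02 m; q_6 = 0.158 × 0.51 × 1.02 = 0.08219 m³/s
Q = Σ qᵢ = 0.8841 m³/s
= 0.8841 × 3600 = 3183 m³/h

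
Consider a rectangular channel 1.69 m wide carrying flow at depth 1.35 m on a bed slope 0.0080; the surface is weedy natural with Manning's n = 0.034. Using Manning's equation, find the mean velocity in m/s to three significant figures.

A = b·y = 1.69 × 1.35 = 2.282 m²
P = b + 2y = 1.69 + 2×1.35 = 4.390 m
R = A/P = 2.282/4.390 = 0.5197 m
Q = (1/n)·A·R^(2/3)·S^(1/2) = (1/0.034) × 2.282 × 0.5197^(2/3) × 0.0080^(1/2) = 3.880 m³/s
V = Q/A = 3.880/2.282 = 1.700 m/s

1.70 m/s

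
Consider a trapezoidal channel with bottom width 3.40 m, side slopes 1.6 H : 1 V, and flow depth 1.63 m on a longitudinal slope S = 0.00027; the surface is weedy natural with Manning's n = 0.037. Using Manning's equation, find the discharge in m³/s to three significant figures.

A = (b + z·y)·y = (3.40 + 1.6×1.63)×1.63 = 9.793 m²
P = b + 2y√(1+z²) = 3.40 + 2×1.63×√(1+1.6²) = 9.551 m
R = A/P = 9.793/9.551 = 1.025 m
Q = (1/n)·A·R^(2/3)·S^(1/2) = (1/0.037) × 9.793 × 1.025^(2/3) × 0.00027^(1/2) = 4.422 m³/s

4.42 m³/s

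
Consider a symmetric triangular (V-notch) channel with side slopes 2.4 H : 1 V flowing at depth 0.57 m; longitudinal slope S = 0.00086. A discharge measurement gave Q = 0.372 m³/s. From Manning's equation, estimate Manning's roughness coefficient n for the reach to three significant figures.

0.0252

A = z·y² = 2.4×0.57² = 0.7798 m²
P = 2y√(1+z²) = 2×0.57×√(1+2.4²) = 2.964 m
R = A/P = 0.7798/2.964 = 0.2631 m
n = (1/Q)·A·R^(2/3)·S^(1/2) = (1/0.372) × 0.7798 × 0.4106 × 0.02933 = 0.02524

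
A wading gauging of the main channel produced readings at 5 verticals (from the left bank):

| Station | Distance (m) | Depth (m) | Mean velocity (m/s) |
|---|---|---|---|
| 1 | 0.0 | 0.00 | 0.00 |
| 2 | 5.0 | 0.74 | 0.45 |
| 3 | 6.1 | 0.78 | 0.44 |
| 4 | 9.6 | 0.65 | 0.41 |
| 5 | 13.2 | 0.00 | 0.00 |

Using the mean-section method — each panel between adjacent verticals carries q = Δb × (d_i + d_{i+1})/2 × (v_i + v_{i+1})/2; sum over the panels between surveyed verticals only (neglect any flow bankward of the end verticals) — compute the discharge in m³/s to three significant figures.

2.09 m³/s

Panel 1-2: Δb = 5 m, d̄ = (0.00+0.74)/2 = 0.37, v̄ = (0.00+0.45)/2 = 0.225 → q = 5×0.37×0.225 = 0.4163 m³/s
Panel 2-3: Δb = 1.1 m, d̄ = (0.74+0.78)/2 = 0.76, v̄ = (0.45+0.44)/2 = 0.445 → q = 1.1×0.76×0.445 = 0.3720 m³/s
Panel 3-4: Δb = 3.5 m, d̄ = (0.78+0.65)/2 = 0.715, v̄ = (0.44+0.41)/2 = 0.425 → q = 3.5×0.715×0.425 = 1.064 m³/s
Panel 4-5: Δb = 3.6 m, d̄ = (0.65+0.00)/2 = 0.325, v̄ = (0.41+0.00)/2 = 0.205 → q = 3.6×0.325×0.205 = 0.2399 m³/s
Q = Σ q = 2.092 m³/s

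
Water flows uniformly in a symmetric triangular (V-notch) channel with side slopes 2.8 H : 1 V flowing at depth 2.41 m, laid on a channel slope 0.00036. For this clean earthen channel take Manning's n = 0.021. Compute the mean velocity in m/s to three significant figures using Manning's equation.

A = z·y² = 2.8×2.41² = 16.26 m²
P = 2y√(1+z²) = 2×2.41×√(1+2.8²) = 14.33 m
R = A/P = 16.26/14.33 = 1.135 m
Q = (1/n)·A·R^(2/3)·S^(1/2) = (1/0.021) × 16.26 × 1.135^(2/3) × 0.00036^(1/2) = 15.99 m³/s
V = Q/A = 15.99/16.26 = 0.9830 m/s

0.983 m/s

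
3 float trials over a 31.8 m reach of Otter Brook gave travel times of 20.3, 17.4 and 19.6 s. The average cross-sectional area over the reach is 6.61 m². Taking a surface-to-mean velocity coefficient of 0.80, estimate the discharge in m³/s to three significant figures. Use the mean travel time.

t̄ = (20.3 + 17.4 + 19.6) / 3 = 19.1 s
v_surface = L / t̄ = 31.8 / 19.1 = 1.665 m/s
v_mean = 0.80 × 1.665 = 1.332 m/s
Q = A × v_mean = 6.61 × 1.332 = 8.804 m³/s

8.80 m³/s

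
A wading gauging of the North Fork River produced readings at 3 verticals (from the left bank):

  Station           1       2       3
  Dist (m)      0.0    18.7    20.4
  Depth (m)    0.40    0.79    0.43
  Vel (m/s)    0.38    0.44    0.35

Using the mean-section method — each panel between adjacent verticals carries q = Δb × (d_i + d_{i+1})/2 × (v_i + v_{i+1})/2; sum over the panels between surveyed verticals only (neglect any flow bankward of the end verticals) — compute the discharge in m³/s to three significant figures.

4.97 m³/s

Panel 1-2: Δb = 18.7 m, d̄ = (0.40+0.79)/2 = 0.595, v̄ = (0.38+0.44)/2 = 0.41 → q = 18.7×0.595×0.41 = 4.562 m³/s
Panel 2-3: Δb = 1.7 m, d̄ = (0.79+0.43)/2 = 0.61, v̄ = (0.44+0.35)/2 = 0.395 → q = 1.7×0.61×0.395 = 0.4096 m³/s
Q = Σ q = 4.971 m³/s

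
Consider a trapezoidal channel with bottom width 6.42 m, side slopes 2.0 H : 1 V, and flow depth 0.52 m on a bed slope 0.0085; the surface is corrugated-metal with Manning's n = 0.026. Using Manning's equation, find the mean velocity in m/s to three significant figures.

A = (b + z·y)·y = (6.42 + 2.0×0.52)×0.52 = 3.879 m²
P = b + 2y√(1+z²) = 6.42 + 2×0.52×√(1+2.0²) = 8.746 m
R = A/P = 3.879/8.746 = 0.4436 m
Q = (1/n)·A·R^(2/3)·S^(1/2) = (1/0.026) × 3.879 × 0.4436^(2/3) × 0.0085^(1/2) = 8.000 m³/s
V = Q/A = 8.000/3.879 = 2.062 m/s

2.06 m/s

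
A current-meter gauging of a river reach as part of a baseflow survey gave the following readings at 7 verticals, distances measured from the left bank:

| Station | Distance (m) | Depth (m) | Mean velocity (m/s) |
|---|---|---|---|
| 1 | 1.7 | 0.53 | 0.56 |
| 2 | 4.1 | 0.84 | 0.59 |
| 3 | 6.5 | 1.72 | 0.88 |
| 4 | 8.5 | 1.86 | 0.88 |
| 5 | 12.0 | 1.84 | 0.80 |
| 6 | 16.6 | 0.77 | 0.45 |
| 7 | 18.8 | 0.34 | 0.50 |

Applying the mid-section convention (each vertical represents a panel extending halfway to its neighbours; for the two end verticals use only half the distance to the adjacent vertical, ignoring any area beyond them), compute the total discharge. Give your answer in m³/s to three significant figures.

16.7 m³/s

w_1 = (4.1 − 1.7)/2 = 1.2 m; q_1 = 0.56 × 0.53 × 1.2 = 0.3562 m³/s
w_2 = (6.5 − 1.7)/2 = 2.4 m; q_2 = 0.59 × 0.84 × 2.4 = 1.189 m³/s
w_3 = (8.5 − 4.1)/2 = 2.2 m; q_3 = 0.88 × 1.72 × 2.2 = 3.330 m³/s
w_4 = (12.0 − 6.5)/2 = 2.75 m; q_4 = 0.88 × 1.86 × 2.75 = 4.501 m³/s
w_5 = (16.6 − 8.5)/2 = 4.05 m; q_5 = 0.80 × 1.84 × 4.05 = 5.962 m³/s
w_6 = (18.8 − 12.0)/2 = 3.4 m; q_6 = 0.45 × 0.77 × 3.4 = 1.178 m³/s
w_7 = (18.8 − 16.6)/2 = 1.1 m; q_7 = 0.50 × 0.34 × 1.1 = 0.1870 m³/s
Q = Σ qᵢ = 16.70 m³/s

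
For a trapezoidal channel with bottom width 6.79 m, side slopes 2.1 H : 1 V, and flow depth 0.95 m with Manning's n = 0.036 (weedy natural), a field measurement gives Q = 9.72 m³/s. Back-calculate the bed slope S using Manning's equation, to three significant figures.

0.00261

A = (b + z·y)·y = (6.79 + 2.1×0.95)×0.95 = 8.346 m²
P = b + 2y√(1+z²) = 6.79 + 2×0.95×√(1+2.1²) = 11.21 m
R = A/P = 8.346/11.21 = 0.7445 m
S = (Q·n / (1·A·R^(2/3)))² = (9.72×0.036 / (1×8.346×0.8215))² = 0.002605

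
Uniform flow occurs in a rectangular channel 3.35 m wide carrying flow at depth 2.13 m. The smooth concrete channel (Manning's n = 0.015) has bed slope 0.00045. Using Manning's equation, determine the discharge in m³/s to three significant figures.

A = b·y = 3.35 × 2.13 = 7.136 m²
P = b + 2y = 3.35 + 2×2.13 = 7.610 m
R = A/P = 7.136/7.610 = 0.9376 m
Q = (1/n)·A·R^(2/3)·S^(1/2) = (1/0.015) × 7.136 × 0.9376^(2/3) × 0.00045^(1/2) = 9.667 m³/s

9.67 m³/s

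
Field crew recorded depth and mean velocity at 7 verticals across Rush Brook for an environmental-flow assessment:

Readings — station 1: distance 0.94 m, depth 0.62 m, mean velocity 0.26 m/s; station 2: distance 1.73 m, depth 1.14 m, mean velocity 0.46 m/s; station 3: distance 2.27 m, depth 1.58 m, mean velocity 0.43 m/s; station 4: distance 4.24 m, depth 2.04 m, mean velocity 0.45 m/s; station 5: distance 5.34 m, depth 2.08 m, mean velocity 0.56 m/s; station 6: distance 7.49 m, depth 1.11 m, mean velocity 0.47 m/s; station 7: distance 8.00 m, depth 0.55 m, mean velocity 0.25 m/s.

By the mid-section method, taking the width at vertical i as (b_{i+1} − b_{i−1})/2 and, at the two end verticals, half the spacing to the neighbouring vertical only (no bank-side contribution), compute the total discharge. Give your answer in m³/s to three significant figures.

w_1 = (1.73 − 0.94)/2 = 0.395 m; q_1 = 0.26 × 0.62 × 0.395 = 0.06367 m³/s
w_2 = (2.27 − 0.94)/2 = 0.665 m; q_2 = 0.46 × 1.14 × 0.665 = 0.3487 m³/s
w_3 = (4.24 − 1.73)/2 = 1.255 m; q_3 = 0.43 × 1.58 × 1.255 = 0.8526 m³/s
w_4 = (5.34 − 2.27)/2 = 1.535 m; q_4 = 0.45 × 2.04 × 1.535 = 1.409 m³/s
w_5 = (7.49 − 4.24)/2 = 1.625 m; q_5 = 0.56 × 2.08 × 1.625 = 1.893 m³/s
w_6 = (8.00 − 5.34)/2 = 1.33 m; q_6 = 0.47 × 1.11 × 1.33 = 0.6939 m³/s
w_7 = (8.00 − 7.49)/2 = 0.255 m; q_7 = 0.25 × 0.55 × 0.255 = 0.03506 m³/s
Q = Σ qᵢ = 5.296 m³/s

5.30 m³/s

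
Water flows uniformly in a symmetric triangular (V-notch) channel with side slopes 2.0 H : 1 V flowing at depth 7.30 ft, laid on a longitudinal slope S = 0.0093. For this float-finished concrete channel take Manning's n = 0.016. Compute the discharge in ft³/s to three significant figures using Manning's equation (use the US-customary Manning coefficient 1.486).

A = z·y² = 2.0×7.30² = 106.6 ft²
P = 2y√(1+z²) = 2×7.30×√(1+2.0²) = 32.65 ft
R = A/P = 106.6/32.65 = 3.265 ft
Q = (1.486/n)·A·R^(2/3)·S^(1/2) = (1.486/0.016) × 106.6 × 3.265^(2/3) × 0.0093^(1/2) = 2101 ft³/s

2100 ft³/s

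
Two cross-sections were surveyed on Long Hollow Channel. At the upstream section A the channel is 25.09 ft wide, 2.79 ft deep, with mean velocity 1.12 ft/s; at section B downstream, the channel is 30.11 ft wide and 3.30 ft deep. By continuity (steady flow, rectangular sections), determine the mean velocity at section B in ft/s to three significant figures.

0.789 ft/s

Q = A₁V₁ = (25.09×2.79) × 1.12 = 78.40 ft³/s
A₂ = 30.11 × 3.30 = 99.36 ft²
V₂ = Q/A₂ = 78.40/99.36 = 0.7890 ft/s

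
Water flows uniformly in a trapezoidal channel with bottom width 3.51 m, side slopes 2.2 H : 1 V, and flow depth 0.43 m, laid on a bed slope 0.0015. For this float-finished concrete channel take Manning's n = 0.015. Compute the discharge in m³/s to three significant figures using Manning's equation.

2.42 m³/s

A = (b + z·y)·y = (3.51 + 2.2×0.43)×0.43 = 1.916 m²
P = b + 2y√(1+z²) = 3.51 + 2×0.43×√(1+2.2²) = 5.588 m
R = A/P = 1.916/5.588 = 0.3429 m
Q = (1/n)·A·R^(2/3)·S^(1/2) = (1/0.015) × 1.916 × 0.3429^(2/3) × 0.0015^(1/2) = 2.424 m³/s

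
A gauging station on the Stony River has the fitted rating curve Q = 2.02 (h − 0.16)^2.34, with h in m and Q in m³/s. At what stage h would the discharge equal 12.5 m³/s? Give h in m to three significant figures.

h − h₀ = (Q/C)^(1/b) = (12.5/2.02)^(1/2.34) = 2.179 m
h = 0.16 + 2.179 = 2.339 m

2.34 m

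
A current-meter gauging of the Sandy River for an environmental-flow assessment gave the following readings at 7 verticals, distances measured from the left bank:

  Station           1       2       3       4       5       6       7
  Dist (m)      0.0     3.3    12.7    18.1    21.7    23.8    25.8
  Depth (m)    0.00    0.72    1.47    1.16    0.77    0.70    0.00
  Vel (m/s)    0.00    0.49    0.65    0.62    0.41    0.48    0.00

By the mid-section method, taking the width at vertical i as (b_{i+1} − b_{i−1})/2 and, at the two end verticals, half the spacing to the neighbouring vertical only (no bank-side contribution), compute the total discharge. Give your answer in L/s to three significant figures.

w_2 = (12.7 − 0.0)/2 = 6.35 m; q_2 = 0.49 × 0.72 × 6.35 = 2.240 m³/s
w_3 = (18.1 − 3.3)/2 = 7.4 m; q_3 = 0.65 × 1.47 × 7.4 = 7.071 m³/s
w_4 = (21.7 − 12.7)/2 = 4.5 m; q_4 = 0.62 × 1.16 × 4.5 = 3.236 m³/s
w_5 = (23.8 − 18.1)/2 = 2.85 m; q_5 = 0.41 × 0.77 × 2.85 = 0.8997 m³/s
w_6 = (25.8 − 21.7)/2 = 2.05 m; q_6 = 0.48 × 0.70 × 2.05 = 0.6888 m³/s
Stations 1, 7 contribute zero (depth or velocity is 0).
Q = Σ qᵢ = 14.14 m³/s
= 14.14 × 1000 = 14140 L/s

14100 L/s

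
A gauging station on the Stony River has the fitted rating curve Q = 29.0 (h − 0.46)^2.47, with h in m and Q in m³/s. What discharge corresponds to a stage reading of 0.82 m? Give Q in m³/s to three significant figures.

Q = 29.0 × (0.82 − 0.46)^2.47 = 29.0 × 0.36^2.47 = 2.325 m³/s

2.33 m³/s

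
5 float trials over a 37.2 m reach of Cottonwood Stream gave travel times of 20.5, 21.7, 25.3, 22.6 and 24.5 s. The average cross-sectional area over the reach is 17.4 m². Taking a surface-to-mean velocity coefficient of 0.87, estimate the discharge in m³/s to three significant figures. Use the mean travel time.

24.6 m³/s

t̄ = (20.5 + 21.7 + 25.3 + 22.6 + 24.5) / 5 = 22.92 s
v_surface = L / t̄ = 37.2 / 22.92 = 1.623 m/s
v_mean = 0.87 × 1.623 = 1.412 m/s
Q = A × v_mean = 17.4 × 1.412 = 24.57 m³/s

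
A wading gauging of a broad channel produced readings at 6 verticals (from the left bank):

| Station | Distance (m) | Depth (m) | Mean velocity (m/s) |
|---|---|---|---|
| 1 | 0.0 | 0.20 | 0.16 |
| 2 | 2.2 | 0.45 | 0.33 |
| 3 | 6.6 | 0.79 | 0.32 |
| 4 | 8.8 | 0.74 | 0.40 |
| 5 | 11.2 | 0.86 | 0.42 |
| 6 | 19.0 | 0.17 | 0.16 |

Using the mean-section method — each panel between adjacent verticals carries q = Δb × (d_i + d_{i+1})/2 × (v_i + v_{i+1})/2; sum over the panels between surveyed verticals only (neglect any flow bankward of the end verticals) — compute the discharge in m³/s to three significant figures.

3.62 m³/s

Panel 1-2: Δb = 2.2 m, d̄ = (0.20+0.45)/2 = 0.325, v̄ = (0.16+0.33)/2 = 0.245 → q = 2.2×0.325×0.245 = 0.1752 m³/s
Panel 2-3: Δb = 4.4 m, d̄ = (0.45+0.79)/2 = 0.62, v̄ = (0.33+0.32)/2 = 0.325 → q = 4.4×0.62×0.325 = 0.8866 m³/s
Panel 3-4: Δb = 2.2 m, d̄ = (0.79+0.74)/2 = 0.765, v̄ = (0.32+0.40)/2 = 0.36 → q = 2.2×0.765×0.36 = 0.6059 m³/s
Panel 4-5: Δb = 2.4 m, d̄ = (0.74+0.86)/2 = 0.8, v̄ = (0.40+0.42)/2 = 0.41 → q = 2.4×0.8×0.41 = 0.7872 m³/s
Panel 5-6: Δb = 7.8 m, d̄ = (0.86+0.17)/2 = 0.515, v̄ = (0.42+0.16)/2 = 0.29 → q = 7.8×0.515×0.29 = 1.165 m³/s
Q = Σ q = 3.620 m³/s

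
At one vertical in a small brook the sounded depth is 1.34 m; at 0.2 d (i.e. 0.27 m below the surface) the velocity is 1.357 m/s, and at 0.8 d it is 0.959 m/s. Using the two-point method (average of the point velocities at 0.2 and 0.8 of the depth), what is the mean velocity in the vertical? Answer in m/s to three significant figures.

v̄ = (1.357 + 0.959) / 2 = 1.158 m/s

1.16 m/s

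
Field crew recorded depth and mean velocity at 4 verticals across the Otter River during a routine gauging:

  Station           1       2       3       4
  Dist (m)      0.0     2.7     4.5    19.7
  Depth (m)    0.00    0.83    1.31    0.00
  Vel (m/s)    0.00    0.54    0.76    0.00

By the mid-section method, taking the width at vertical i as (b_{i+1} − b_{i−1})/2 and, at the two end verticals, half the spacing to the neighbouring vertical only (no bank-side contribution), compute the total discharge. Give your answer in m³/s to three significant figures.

9.47 m³/s

w_2 = (4.5 − 0.0)/2 = 2.25 m; q_2 = 0.54 × 0.83 × 2.25 = 1.008 m³/s
w_3 = (19.7 − 2.7)/2 = 8.5 m; q_3 = 0.76 × 1.31 × 8.5 = 8.463 m³/s
Stations 1, 4 contribute zero (depth or velocity is 0).
Q = Σ qᵢ = 9.471 m³/s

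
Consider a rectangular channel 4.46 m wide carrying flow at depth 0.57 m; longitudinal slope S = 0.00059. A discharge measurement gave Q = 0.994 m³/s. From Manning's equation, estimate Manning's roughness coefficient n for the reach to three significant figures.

0.0367

A = b·y = 4.46 × 0.57 = 2.542 m²
P = b + 2y = 4.46 + 2×0.57 = 5.600 m
R = A/P = 2.542/5.600 = 0.4540 m
n = (1/Q)·A·R^(2/3)·S^(1/2) = (1/0.994) × 2.542 × 0.5907 × 0.02429 = 0.03669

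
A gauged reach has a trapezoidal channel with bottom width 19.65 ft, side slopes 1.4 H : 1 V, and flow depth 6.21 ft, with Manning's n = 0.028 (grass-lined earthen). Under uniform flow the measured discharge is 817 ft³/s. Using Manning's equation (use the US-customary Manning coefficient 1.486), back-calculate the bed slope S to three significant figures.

0.00110

A = (b + z·y)·y = (19.65 + 1.4×6.21)×6.21 = 176.0 ft²
P = b + 2y√(1+z²) = 19.65 + 2×6.21×√(1+1.4²) = 41.02 ft
R = A/P = 176.0/41.02 = 4.291 ft
S = (Q·n / (1.486·A·R^(2/3)))² = (817×0.028 / (1.486×176.0×2.641))² = 0.001097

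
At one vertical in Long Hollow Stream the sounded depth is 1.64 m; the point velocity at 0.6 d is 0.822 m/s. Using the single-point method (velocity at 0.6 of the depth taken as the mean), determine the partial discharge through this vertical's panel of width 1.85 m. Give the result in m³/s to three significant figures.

v̄ = v₀.₆ = 0.822 m/s
q = v̄ × d × w = 0.8220 × 1.64 × 1.85 = 2.494 m³/s

2.49 m³/s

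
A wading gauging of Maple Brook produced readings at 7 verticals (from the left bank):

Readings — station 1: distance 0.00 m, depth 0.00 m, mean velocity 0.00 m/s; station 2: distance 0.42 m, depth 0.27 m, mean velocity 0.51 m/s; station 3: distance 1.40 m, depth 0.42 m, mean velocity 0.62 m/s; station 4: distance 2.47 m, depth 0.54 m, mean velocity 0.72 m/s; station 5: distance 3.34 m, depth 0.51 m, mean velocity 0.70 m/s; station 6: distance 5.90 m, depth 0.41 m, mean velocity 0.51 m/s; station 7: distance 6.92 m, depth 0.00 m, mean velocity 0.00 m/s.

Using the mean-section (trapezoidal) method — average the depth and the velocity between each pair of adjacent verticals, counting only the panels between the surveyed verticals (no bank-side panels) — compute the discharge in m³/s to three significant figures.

1.64 m³/s

Panel 1-2: Δb = 0.42 m, d̄ = (0.00+0.27)/2 = 0.135, v̄ = (0.00+0.51)/2 = 0.255 → q = 0.42×0.135×0.255 = 0.01446 m³/s
Panel 2-3: Δb = 0.98 m, d̄ = (0.27+0.42)/2 = 0.345, v̄ = (0.51+0.62)/2 = 0.565 → q = 0.98×0.345×0.565 = 0.1910 m³/s
Panel 3-4: Δb = 1.07 m, d̄ = (0.42+0.54)/2 = 0.48, v̄ = (0.62+0.72)/2 = 0.67 → q = 1.07×0.48×0.67 = 0.3441 m³/s
Panel 4-5: Δb = 0.87 m, d̄ = (0.54+0.51)/2 = 0.525, v̄ = (0.72+0.70)/2 = 0.71 → q = 0.87×0.525×0.71 = 0.3243 m³/s
Panel 5-6: Δb = 2.56 m, d̄ = (0.51+0.41)/2 = 0.46, v̄ = (0.70+0.51)/2 = 0.605 → q = 2.56×0.46×0.605 = 0.7124 m³/s
Panel 6-7: Δb = 1.02 m, d̄ = (0.41+0.00)/2 = 0.205, v̄ = (0.51+0.00)/2 = 0.255 → q = 1.02×0.205×0.255 = 0.05332 m³/s
Q = Σ q = 1.640 m³/s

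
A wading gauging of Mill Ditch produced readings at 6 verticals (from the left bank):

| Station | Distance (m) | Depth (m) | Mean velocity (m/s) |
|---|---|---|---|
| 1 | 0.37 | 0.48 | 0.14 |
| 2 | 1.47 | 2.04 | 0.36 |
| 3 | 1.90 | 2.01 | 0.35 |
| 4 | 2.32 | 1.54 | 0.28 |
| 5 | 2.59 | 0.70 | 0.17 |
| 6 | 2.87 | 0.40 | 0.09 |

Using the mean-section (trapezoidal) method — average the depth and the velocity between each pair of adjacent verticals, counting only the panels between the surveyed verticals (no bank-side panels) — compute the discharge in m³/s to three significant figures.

Panel 1-2: Δb = 1.1 m, d̄ = (0.48+2.04)/2 = 1.26, v̄ = (0.14+0.36)/2 = 0.25 → q = 1.1×1.26×0.25 = 0.3465 m³/s
Panel 2-3: Δb = 0.43 m, d̄ = (2.04+2.01)/2 = 2.025, v̄ = (0.36+0.35)/2 = 0.355 → q = 0.43×2.025×0.355 = 0.3091 m³/s
Panel 3-4: Δb = 0.42 m, d̄ = (2.01+1.54)/2 = 1.775, v̄ = (0.35+0.28)/2 = 0.315 → q = 0.42×1.775×0.315 = 0.2348 m³/s
Panel 4-5: Δb = 0.27 m, d̄ = (1.54+0.70)/2 = 1.12, v̄ = (0.28+0.17)/2 = 0.225 → q = 0.27×1.12×0.225 = 0.06804 m³/s
Panel 5-6: Δb = 0.28 m, d̄ = (0.70+0.40)/2 = 0.55, v̄ = (0.17+0.09)/2 = 0.13 → q = 0.28×0.55×0.13 = 0.02002 m³/s
Q = Σ q = 0.9785 m³/s

0.979 m³/s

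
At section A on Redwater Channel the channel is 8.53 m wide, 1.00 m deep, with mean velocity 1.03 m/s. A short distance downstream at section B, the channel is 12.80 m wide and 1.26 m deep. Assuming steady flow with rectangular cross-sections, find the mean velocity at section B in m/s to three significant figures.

Q = A₁V₁ = (8.53×1.00) × 1.03 = 8.786 m³/s
A₂ = 12.80 × 1.26 = 16.13 m²
V₂ = Q/A₂ = 8.786/16.13 = 0.5448 m/s

0.545 m/s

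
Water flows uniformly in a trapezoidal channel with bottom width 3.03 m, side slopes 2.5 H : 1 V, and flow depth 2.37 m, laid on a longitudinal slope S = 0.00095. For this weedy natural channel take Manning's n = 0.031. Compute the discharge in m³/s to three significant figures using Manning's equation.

25.7 m³/s

A = (b + z·y)·y = (3.03 + 2.5×2.37)×2.37 = 21.22 m²
P = b + 2y√(1+z²) = 3.03 + 2×2.37×√(1+2.5²) = 15.79 m
R = A/P = 21.22/15.79 = 1.344 m
Q = (1/n)·A·R^(2/3)·S^(1/2) = (1/0.031) × 21.22 × 1.344^(2/3) × 0.00095^(1/2) = 25.70 m³/s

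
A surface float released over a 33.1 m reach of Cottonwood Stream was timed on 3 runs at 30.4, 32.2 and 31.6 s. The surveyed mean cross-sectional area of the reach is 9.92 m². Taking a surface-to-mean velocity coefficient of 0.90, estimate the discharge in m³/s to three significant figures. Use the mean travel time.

9.41 m³/s

t̄ = (30.4 + 32.2 + 31.6) / 3 = 31.4 s
v_surface = L / t̄ = 33.1 / 31.4 = 1.054 m/s
v_mean = 0.90 × 1.054 = 0.9487 m/s
Q = A × v_mean = 9.92 × 0.9487 = 9.411 m³/s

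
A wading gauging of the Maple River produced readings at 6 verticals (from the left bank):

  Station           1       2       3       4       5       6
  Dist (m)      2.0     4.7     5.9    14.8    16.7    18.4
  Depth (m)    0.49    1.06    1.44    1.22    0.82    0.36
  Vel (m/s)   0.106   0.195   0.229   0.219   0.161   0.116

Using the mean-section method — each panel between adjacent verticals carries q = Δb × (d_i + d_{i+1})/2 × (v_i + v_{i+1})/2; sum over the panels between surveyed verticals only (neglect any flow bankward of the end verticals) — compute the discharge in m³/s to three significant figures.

3.79 m³/s

Panel 1-2: Δb = 2.7 m, d̄ = (0.49+1.06)/2 = 0.775, v̄ = (0.106+0.195)/2 = 0.1505 → q = 2.7×0.775×0.1505 = 0.3149 m³/s
Panel 2-3: Δb = 1.2 m, d̄ = (1.06+1.44)/2 = 1.25, v̄ = (0.195+0.229)/2 = 0.212 → q = 1.2×1.25×0.212 = 0.3180 m³/s
Panel 3-4: Δb = 8.9 m, d̄ = (1.44+1.22)/2 = 1.33, v̄ = (0.229+0.219)/2 = 0.224 → q = 8.9×1.33×0.224 = 2.651 m³/s
Panel 4-5: Δb = 1.9 m, d̄ = (1.22+0.82)/2 = 1.02, v̄ = (0.219+0.161)/2 = 0.19 → q = 1.9×1.02×0.19 = 0.3682 m³/s
Panel 5-6: Δb = 1.7 m, d̄ = (0.82+0.36)/2 = 0.59, v̄ = (0.161+0.116)/2 = 0.1385 → q = 1.7×0.59×0.1385 = 0.1389 m³/s
Q = Σ q = 3.792 m³/s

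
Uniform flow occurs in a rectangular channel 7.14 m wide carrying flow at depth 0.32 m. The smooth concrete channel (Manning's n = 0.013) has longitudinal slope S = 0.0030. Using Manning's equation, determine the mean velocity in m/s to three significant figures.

A = b·y = 7.14 × 0.32 = 2.285 m²
P = b + 2y = 7.14 + 2×0.32 = 7.780 m
R = A/P = 2.285/7.780 = 0.2937 m
Q = (1/n)·A·R^(2/3)·S^(1/2) = (1/0.013) × 2.285 × 0.2937^(2/3) × 0.0030^(1/2) = 4.253 m³/s
V = Q/A = 4.253/2.285 = 1.861 m/s

1.86 m/s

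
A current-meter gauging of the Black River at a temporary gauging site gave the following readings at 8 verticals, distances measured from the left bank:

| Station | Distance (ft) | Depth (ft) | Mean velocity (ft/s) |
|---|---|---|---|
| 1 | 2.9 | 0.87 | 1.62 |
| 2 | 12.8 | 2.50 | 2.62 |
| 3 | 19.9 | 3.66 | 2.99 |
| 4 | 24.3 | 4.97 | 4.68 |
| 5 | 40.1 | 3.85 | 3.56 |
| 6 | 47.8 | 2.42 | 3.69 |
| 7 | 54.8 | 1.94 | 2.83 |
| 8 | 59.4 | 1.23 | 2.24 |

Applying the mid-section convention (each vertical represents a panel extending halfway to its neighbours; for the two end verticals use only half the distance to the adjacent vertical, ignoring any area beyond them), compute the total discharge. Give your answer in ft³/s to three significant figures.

625 ft³/s

w_1 = (12.8 − 2.9)/2 = 4.95 ft; q_1 = 1.62 × 0.87 × 4.95 = 6.977 ft³/s
w_2 = (19.9 − 2.9)/2 = 8.5 ft; q_2 = 2.62 × 2.50 × 8.5 = 55.68 ft³/s
w_3 = (24.3 − 12.8)/2 = 5.75 ft; q_3 = 2.99 × 3.66 × 5.75 = 62.92 ft³/s
w_4 = (40.1 − 19.9)/2 = 10.1 ft; q_4 = 4.68 × 4.97 × 10.1 = 234.9 ft³/s
w_5 = (47.8 − 24.3)/2 = 11.75 ft; q_5 = 3.56 × 3.85 × 11.75 = 161.0 ft³/s
w_6 = (54.8 − 40.1)/2 = 7.35 ft; q_6 = 3.69 × 2.42 × 7.35 = 65.63 ft³/s
w_7 = (59.4 − 47.8)/2 = 5.8 ft; q_7 = 2.83 × 1.94 × 5.8 = 31.84 ft³/s
w_8 = (59.4 − 54.8)/2 = 2.3 ft; q_8 = 2.24 × 1.23 × 2.3 = 6.337 ft³/s
Q = Σ qᵢ = 625.4 ft³/s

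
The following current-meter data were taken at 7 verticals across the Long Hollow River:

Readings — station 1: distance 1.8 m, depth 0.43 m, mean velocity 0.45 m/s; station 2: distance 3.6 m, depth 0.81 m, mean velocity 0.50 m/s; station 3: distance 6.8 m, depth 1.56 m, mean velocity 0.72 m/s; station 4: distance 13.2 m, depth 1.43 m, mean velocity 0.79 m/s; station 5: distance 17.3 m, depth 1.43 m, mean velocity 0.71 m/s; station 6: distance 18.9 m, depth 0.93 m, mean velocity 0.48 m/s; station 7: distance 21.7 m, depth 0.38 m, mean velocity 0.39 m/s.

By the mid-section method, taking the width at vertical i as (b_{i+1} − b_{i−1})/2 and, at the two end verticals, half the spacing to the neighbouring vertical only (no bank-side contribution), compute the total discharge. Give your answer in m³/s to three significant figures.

w_1 = (3.6 − 1.8)/2 = 0.9 m; q_1 = 0.45 × 0.43 × 0.9 = 0.1742 m³/s
w_2 = (6.8 − 1.8)/2 = 2.5 m; q_2 = 0.50 × 0.81 × 2.5 = 1.013 m³/s
w_3 = (13.2 − 3.6)/2 = 4.8 m; q_3 = 0.72 × 1.56 × 4.8 = 5.391 m³/s
w_4 = (17.3 − 6.8)/2 = 5.25 m; q_4 = 0.79 × 1.43 × 5.25 = 5.931 m³/s
w_5 = (18.9 − 13.2)/2 = 2.85 m; q_5 = 0.71 × 1.43 × 2.85 = 2.894 m³/s
w_6 = (21.7 − 17.3)/2 = 2.2 m; q_6 = 0.48 × 0.93 × 2.2 = 0.9821 m³/s
w_7 = (21.7 − 18.9)/2 = 1.4 m; q_7 = 0.39 × 0.38 × 1.4 = 0.2075 m³/s
Q = Σ qᵢ = 16.59 m³/s

16.6 m³/s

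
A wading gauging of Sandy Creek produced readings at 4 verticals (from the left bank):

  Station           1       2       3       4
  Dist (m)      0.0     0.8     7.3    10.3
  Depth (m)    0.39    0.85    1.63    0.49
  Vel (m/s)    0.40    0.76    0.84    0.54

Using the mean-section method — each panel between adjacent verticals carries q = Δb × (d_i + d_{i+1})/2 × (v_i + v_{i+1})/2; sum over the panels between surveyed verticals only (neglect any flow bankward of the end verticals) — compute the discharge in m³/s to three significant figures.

Panel 1-2: Δb = 0.8 m, d̄ = (0.39+0.85)/2 = 0.62, v̄ = (0.40+0.76)/2 = 0.58 → q = 0.8×0.62×0.58 = 0.2877 m³/s
Panel 2-3: Δb = 6.5 m, d̄ = (0.85+1.63)/2 = 1.24, v̄ = (0.76+0.84)/2 = 0.8 → q = 6.5×1.24×0.8 = 6.448 m³/s
Panel 3-4: Δb = 3 m, d̄ = (1.63+0.49)/2 = 1.06, v̄ = (0.84+0.54)/2 = 0.69 → q = 3×1.06×0.69 = 2.194 m³/s
Q = Σ q = 8.930 m³/s

8.93 m³/s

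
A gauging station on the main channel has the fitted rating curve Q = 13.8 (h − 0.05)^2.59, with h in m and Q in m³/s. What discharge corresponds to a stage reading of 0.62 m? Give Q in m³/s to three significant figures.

Q = 13.8 × (0.62 − 0.05)^2.59 = 13.8 × 0.57^2.59 = 3.218 m³/s

3.22 m³/s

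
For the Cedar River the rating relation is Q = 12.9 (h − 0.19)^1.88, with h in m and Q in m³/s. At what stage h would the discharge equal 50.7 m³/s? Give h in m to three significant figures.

h − h₀ = (Q/C)^(1/b) = (50.7/12.9)^(1/1.88) = 2.071 m
h = 0.19 + 2.071 = 2.261 m

2.26 m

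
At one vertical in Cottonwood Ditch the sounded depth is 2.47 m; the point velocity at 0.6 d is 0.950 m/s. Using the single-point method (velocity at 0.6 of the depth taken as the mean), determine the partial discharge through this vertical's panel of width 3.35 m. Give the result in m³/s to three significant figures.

7.86 m³/s

v̄ = v₀.₆ = 0.950 m/s
q = v̄ × d × w = 0.9500 × 2.47 × 3.35 = 7.861 m³/s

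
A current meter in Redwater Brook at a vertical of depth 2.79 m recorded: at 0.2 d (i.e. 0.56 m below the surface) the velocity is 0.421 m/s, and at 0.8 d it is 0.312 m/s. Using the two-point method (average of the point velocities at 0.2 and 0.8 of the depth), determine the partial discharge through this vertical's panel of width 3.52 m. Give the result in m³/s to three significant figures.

3.60 m³/s

v̄ = (0.421 + 0.312) / 2 = 0.3665 m/s
q = v̄ × d × w = 0.3665 × 2.79 × 3.52 = 3.599 m³/s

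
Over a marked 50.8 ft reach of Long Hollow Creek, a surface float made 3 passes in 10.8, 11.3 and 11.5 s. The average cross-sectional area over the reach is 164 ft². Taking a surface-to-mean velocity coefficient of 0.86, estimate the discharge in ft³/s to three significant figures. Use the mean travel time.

640 ft³/s

t̄ = (10.8 + 11.3 + 11.5) / 3 = 11.2 s
v_surface = L / t̄ = 50.8 / 11.2 = 4.536 ft/s
v_mean = 0.86 × 4.536 = 3.901 ft/s
Q = A × v_mean = 164 × 3.901 = 639.7 ft³/s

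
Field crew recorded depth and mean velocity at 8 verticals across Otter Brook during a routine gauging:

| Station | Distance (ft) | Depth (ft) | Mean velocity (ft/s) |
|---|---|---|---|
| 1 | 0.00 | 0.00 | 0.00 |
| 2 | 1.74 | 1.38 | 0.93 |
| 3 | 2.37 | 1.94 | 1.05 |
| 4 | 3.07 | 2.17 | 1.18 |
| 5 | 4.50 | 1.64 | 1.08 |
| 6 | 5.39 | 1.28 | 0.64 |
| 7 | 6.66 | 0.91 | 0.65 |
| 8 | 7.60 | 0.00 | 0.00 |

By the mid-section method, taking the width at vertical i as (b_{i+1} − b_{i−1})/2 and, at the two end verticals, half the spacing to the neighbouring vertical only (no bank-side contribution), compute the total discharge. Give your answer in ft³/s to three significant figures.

9.20 ft³/s

w_2 = (2.37 − 0.00)/2 = 1.185 ft; q_2 = 0.93 × 1.38 × 1.185 = 1.521 ft³/s
w_3 = (3.07 − 1.74)/2 = 0.665 ft; q_3 = 1.05 × 1.94 × 0.665 = 1.355 ft³/s
w_4 = (4.50 − 2.37)/2 = 1.065 ft; q_4 = 1.18 × 2.17 × 1.065 = 2.727 ft³/s
w_5 = (5.39 − 3.07)/2 = 1.16 ft; q_5 = 1.08 × 1.64 × 1.16 = 2.055 ft³/s
w_6 = (6.66 − 4.50)/2 = 1.08 ft; q_6 = 0.64 × 1.28 × 1.08 = 0.8847 ft³/s
w_7 = (7.60 − 5.39)/2 = 1.105 ft; q_7 = 0.65 × 0.91 × 1.105 = 0.6536 ft³/s
Stations 1, 8 contribute zero (depth or velocity is 0).
Q = Σ qᵢ = 9.195 ft³/s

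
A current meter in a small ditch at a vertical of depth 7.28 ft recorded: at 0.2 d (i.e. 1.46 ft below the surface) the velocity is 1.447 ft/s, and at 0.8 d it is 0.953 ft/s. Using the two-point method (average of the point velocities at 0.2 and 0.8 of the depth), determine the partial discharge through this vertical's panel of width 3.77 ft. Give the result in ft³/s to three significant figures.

32.9 ft³/s

v̄ = (1.447 + 0.953) / 2 = 1.200 ft/s
q = v̄ × d × w = 1.200 × 7.28 × 3.77 = 32.93 ft³/s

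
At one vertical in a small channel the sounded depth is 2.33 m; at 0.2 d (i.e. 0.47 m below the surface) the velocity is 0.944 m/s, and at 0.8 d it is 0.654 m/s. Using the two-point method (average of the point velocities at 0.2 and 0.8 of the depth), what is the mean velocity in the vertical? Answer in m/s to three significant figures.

0.799 m/s

v̄ = (0.944 + 0.654) / 2 = 0.7990 m/s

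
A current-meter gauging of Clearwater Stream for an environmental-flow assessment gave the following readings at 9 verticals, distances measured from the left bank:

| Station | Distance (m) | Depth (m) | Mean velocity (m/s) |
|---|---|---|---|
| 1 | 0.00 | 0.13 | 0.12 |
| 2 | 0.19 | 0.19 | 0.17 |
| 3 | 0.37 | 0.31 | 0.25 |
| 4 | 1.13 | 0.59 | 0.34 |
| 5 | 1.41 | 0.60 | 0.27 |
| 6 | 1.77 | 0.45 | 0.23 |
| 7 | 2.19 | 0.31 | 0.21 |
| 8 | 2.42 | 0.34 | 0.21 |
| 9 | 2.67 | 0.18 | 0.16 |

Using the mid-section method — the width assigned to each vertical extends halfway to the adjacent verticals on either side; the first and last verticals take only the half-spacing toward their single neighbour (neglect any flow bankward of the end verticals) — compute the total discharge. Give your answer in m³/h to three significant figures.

1020 m³/h

w_1 = (0.19 − 0.00)/2 = 0.095 m; q_1 = 0.12 × 0.13 × 0.095 = 0.001482 m³/s
w_2 = (0.37 − 0.00)/2 = 0.185 m; q_2 = 0.17 × 0.19 × 0.185 = 0.005976 m³/s
w_3 = (1.13 − 0.19)/2 = 0.47 m; q_3 = 0.25 × 0.31 × 0.47 = 0.03643 m³/s
w_4 = (1.41 − 0.37)/2 = 0.52 m; q_4 = 0.34 × 0.59 × 0.52 = 0.1043 m³/s
w_5 = (1.77 − 1.13)/2 = 0.32 m; q_5 = 0.27 × 0.60 × 0.32 = 0.05184 m³/s
w_6 = (2.19 − 1.41)/2 = 0.39 m; q_6 = 0.23 × 0.45 × 0.39 = 0.04037 m³/s
w_7 = (2.42 − 1.77)/2 = 0.325 m; q_7 = 0.21 × 0.31 × 0.325 = 0.02116 m³/s
w_8 = (2.67 − 2.19)/2 = 0.24 m; q_8 = 0.21 × 0.34 × 0.24 = 0.01714 m³/s
w_9 = (2.67 − 2.42)/2 = 0.125 m; q_9 = 0.16 × 0.18 × 0.125 = 0.003600 m³/s
Q = Σ qᵢ = 0.2823 m³/s
= 0.2823 × 3600 = 1016 m³/h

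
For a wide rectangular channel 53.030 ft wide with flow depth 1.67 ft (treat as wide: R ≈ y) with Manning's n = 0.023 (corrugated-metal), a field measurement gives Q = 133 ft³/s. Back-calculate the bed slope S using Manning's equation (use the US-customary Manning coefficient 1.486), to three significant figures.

A = b·y = 53.030 × 1.67 = 88.56 ft²
Wide channel: R ≈ y = 1.67 ft
S = (Q·n / (1.486·A·R^(2/3)))² = (133×0.023 / (1.486×88.56×1.408))² = 0.0002727

0.000273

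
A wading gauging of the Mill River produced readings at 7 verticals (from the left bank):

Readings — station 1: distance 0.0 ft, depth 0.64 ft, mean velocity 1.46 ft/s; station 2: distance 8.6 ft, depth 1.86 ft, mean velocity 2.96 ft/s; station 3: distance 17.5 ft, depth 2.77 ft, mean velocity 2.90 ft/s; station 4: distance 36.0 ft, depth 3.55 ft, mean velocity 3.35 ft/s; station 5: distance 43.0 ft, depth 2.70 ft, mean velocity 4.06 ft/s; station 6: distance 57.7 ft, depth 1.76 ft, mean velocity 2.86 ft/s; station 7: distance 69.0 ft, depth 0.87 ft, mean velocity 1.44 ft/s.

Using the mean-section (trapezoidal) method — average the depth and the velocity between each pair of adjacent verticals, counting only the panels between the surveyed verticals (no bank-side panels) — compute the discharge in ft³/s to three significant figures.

Panel 1-2: Δb = 8.6 ft, d̄ = (0.64+1.86)/2 = 1.25, v̄ = (1.46+2.96)/2 = 2.21 → q = 8.6×1.25×2.21 = 23.76 ft³/s
Panel 2-3: Δb = 8.9 ft, d̄ = (1.86+2.77)/2 = 2.315, v̄ = (2.96+2.90)/2 = 2.93 → q = 8.9×2.315×2.93 = 60.37 ft³/s
Panel 3-4: Δb = 18.5 ft, d̄ = (2.77+3.55)/2 = 3.16, v̄ = (2.90+3.35)/2 = 3.125 → q = 18.5×3.16×3.125 = 182.7 ft³/s
Panel 4-5: Δb = 7 ft, d̄ = (3.55+2.70)/2 = 3.125, v̄ = (3.35+4.06)/2 = 3.705 → q = 7×3.125×3.705 = 81.05 ft³/s
Panel 5-6: Δb = 14.7 ft, d̄ = (2.70+1.76)/2 = 2.23, v̄ = (4.06+2.86)/2 = 3.46 → q = 14.7×2.23×3.46 = 113.4 ft³/s
Panel 6-7: Δb = 11.3 ft, d̄ = (1.76+0.87)/2 = 1.315, v̄ = (2.86+1.44)/2 = 2.15 → q = 11.3×1.315×2.15 = 31.95 ft³/s
Q = Σ q = 493.2 ft³/s

493 ft³/s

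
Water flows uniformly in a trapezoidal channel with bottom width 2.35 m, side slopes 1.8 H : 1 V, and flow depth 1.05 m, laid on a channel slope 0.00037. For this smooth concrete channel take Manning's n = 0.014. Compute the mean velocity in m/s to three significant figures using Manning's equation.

1.05 m/s

A = (b + z·y)·y = (2.35 + 1.8×1.05)×1.05 = 4.452 m²
P = b + 2y√(1+z²) = 2.35 + 2×1.05×√(1+1.8²) = 6.674 m
R = A/P = 4.452/6.674 = 0.6670 m
Q = (1/n)·A·R^(2/3)·S^(1/2) = (1/0.014) × 4.452 × 0.6670^(2/3) × 0.00037^(1/2) = 4.670 m³/s
V = Q/A = 4.670/4.452 = 1.049 m/s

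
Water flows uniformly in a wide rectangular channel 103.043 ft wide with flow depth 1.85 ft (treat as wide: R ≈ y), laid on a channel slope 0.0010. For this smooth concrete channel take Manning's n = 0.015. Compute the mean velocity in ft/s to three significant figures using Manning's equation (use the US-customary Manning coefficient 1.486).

A = b·y = 103.043 × 1.85 = 190.6 ft²
Wide channel: R ≈ y = 1.85 ft
Q = (1.486/n)·A·R^(2/3)·S^(1/2) = (1.486/0.015) × 190.6 × 1.850^(2/3) × 0.0010^(1/2) = 900.0 ft³/s
V = Q/A = 900.0/190.6 = 4.721 ft/s

4.72 ft/s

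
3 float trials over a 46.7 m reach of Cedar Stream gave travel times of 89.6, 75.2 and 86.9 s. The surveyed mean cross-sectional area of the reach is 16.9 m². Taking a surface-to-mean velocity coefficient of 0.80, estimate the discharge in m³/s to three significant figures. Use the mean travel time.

7.53 m³/s

t̄ = (89.6 + 75.2 + 86.9) / 3 = 83.9 s
v_surface = L / t̄ = 46.7 / 83.9 = 0.5566 m/s
v_mean = 0.80 × 0.5566 = 0.4453 m/s
Q = A × v_mean = 16.9 × 0.4453 = 7.525 m³/s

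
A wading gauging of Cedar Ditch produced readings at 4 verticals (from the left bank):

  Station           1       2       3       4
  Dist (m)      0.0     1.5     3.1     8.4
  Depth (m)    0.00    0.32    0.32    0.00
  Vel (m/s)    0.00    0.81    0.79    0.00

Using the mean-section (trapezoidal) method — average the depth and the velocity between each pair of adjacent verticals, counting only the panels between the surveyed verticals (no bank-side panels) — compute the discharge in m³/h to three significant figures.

3030 m³/h

Panel 1-2: Δb = 1.5 m, d̄ = (0.00+0.32)/2 = 0.16, v̄ = (0.00+0.81)/2 = 0.405 → q = 1.5×0.16×0.405 = 0.09720 m³/s
Panel 2-3: Δb = 1.6 m, d̄ = (0.32+0.32)/2 = 0.32, v̄ = (0.81+0.79)/2 = 0.8 → q = 1.6×0.32×0.8 = 0.4096 m³/s
Panel 3-4: Δb = 5.3 m, d̄ = (0.32+0.00)/2 = 0.16, v̄ = (0.79+0.00)/2 = 0.395 → q = 5.3×0.16×0.395 = 0.3350 m³/s
Q = Σ q = 0.8418 m³/s
= 0.8418 × 3600 = 3030 m³/h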